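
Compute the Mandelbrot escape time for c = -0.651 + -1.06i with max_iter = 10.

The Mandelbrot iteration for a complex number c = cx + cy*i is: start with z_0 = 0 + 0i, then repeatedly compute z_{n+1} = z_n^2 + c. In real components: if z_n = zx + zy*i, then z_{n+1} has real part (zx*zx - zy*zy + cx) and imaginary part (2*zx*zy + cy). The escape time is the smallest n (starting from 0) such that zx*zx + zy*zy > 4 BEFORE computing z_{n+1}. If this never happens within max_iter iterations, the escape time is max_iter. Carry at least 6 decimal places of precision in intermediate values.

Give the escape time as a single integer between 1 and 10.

Answer: 3

Derivation:
z_0 = 0 + 0i, c = -0.6510 + -1.0600i
Iter 1: z = -0.6510 + -1.0600i, |z|^2 = 1.5474
Iter 2: z = -1.3508 + 0.3201i, |z|^2 = 1.9271
Iter 3: z = 1.0712 + -1.9248i, |z|^2 = 4.8524
Escaped at iteration 3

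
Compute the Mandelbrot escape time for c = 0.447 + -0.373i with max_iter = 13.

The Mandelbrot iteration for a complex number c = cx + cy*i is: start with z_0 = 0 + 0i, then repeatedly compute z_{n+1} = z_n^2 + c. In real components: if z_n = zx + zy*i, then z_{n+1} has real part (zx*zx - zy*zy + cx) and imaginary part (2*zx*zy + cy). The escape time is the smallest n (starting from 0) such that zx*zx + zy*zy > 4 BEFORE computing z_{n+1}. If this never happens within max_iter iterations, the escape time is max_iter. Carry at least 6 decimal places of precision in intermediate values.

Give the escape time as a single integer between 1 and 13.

z_0 = 0 + 0i, c = 0.4470 + -0.3730i
Iter 1: z = 0.4470 + -0.3730i, |z|^2 = 0.3389
Iter 2: z = 0.5077 + -0.7065i, |z|^2 = 0.7568
Iter 3: z = 0.2057 + -1.0903i, |z|^2 = 1.2311
Iter 4: z = -0.6995 + -0.8214i, |z|^2 = 1.1641
Iter 5: z = 0.2615 + 0.7762i, |z|^2 = 0.6709
Iter 6: z = -0.0871 + 0.0330i, |z|^2 = 0.0087
Iter 7: z = 0.4535 + -0.3787i, |z|^2 = 0.3491
Iter 8: z = 0.5092 + -0.7165i, |z|^2 = 0.7727
Iter 9: z = 0.1929 + -1.1027i, |z|^2 = 1.2532
Iter 10: z = -0.7318 + -0.7984i, |z|^2 = 1.1730
Iter 11: z = 0.3450 + 0.7956i, |z|^2 = 0.7519
Iter 12: z = -0.0669 + 0.1759i, |z|^2 = 0.0354

Answer: 13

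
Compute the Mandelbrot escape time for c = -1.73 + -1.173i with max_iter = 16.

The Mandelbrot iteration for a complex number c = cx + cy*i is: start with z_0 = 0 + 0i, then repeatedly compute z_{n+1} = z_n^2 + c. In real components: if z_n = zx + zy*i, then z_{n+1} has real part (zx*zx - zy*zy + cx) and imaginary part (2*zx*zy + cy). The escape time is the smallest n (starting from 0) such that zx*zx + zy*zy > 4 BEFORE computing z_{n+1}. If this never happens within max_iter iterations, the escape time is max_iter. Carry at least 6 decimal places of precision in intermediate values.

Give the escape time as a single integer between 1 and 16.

z_0 = 0 + 0i, c = -1.7300 + -1.1730i
Iter 1: z = -1.7300 + -1.1730i, |z|^2 = 4.3688
Escaped at iteration 1

Answer: 1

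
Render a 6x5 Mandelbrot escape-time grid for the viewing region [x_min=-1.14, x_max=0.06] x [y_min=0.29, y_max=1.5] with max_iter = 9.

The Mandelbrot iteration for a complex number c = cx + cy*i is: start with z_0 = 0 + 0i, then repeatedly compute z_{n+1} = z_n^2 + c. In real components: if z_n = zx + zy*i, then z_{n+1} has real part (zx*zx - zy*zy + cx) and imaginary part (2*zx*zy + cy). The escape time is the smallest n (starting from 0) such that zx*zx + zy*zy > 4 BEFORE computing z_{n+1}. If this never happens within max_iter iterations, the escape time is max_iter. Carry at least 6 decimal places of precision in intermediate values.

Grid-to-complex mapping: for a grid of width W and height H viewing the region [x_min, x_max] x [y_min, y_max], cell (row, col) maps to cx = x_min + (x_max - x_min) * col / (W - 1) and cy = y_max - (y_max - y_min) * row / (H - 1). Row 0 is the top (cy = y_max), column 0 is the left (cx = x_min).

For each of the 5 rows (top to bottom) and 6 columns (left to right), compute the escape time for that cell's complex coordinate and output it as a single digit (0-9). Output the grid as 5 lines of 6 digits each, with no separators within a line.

(row=0, col=0): c = -1.1400 + 1.5000i → escape time 2
(row=0, col=1): c = -0.9000 + 1.5000i → escape time 2
(row=0, col=2): c = -0.6600 + 1.5000i → escape time 2
(row=0, col=3): c = -0.4200 + 1.5000i → escape time 2
(row=0, col=4): c = -0.1800 + 1.5000i → escape time 2
(row=0, col=5): c = 0.0600 + 1.5000i → escape time 2
(row=1, col=0): c = -1.1400 + 1.1975i → escape time 3
(row=1, col=1): c = -0.9000 + 1.1975i → escape time 3
(row=1, col=2): c = -0.6600 + 1.1975i → escape time 3
(row=1, col=3): c = -0.4200 + 1.1975i → escape time 3
(row=1, col=4): c = -0.1800 + 1.1975i → escape time 3
(row=1, col=5): c = 0.0600 + 1.1975i → escape time 3
(row=2, col=0): c = -1.1400 + 0.8950i → escape time 3
(row=2, col=1): c = -0.9000 + 0.8950i → escape time 3
(row=2, col=2): c = -0.6600 + 0.8950i → escape time 4
(row=2, col=3): c = -0.4200 + 0.8950i → escape time 5
(row=2, col=4): c = -0.1800 + 0.8950i → escape time 9
(row=2, col=5): c = 0.0600 + 0.8950i → escape time 6
(row=3, col=0): c = -1.1400 + 0.5925i → escape time 4
(row=3, col=1): c = -0.9000 + 0.5925i → escape time 5
(row=3, col=2): c = -0.6600 + 0.5925i → escape time 7
(row=3, col=3): c = -0.4200 + 0.5925i → escape time 9
(row=3, col=4): c = -0.1800 + 0.5925i → escape time 9
(row=3, col=5): c = 0.0600 + 0.5925i → escape time 9
(row=4, col=0): c = -1.1400 + 0.2900i → escape time 9
(row=4, col=1): c = -0.9000 + 0.2900i → escape time 9
(row=4, col=2): c = -0.6600 + 0.2900i → escape time 9
(row=4, col=3): c = -0.4200 + 0.2900i → escape time 9
(row=4, col=4): c = -0.1800 + 0.2900i → escape time 9
(row=4, col=5): c = 0.0600 + 0.2900i → escape time 9

Answer: 222222
333333
334596
457999
999999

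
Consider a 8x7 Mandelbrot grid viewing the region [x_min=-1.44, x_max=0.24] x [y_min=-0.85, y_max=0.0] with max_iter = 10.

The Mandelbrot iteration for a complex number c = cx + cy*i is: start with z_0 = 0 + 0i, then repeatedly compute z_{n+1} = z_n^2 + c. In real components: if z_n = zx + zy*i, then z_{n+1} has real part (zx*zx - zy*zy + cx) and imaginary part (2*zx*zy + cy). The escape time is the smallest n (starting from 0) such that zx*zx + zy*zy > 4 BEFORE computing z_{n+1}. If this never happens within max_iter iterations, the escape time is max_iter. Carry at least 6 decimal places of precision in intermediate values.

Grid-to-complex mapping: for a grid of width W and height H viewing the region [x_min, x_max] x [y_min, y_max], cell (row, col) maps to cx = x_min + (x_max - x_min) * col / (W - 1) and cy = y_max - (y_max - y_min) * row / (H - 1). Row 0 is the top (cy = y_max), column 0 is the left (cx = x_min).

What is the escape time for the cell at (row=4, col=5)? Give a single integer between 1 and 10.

z_0 = 0 + 0i, c = -0.2400 + -0.5667i
Iter 1: z = -0.2400 + -0.5667i, |z|^2 = 0.3787
Iter 2: z = -0.5035 + -0.2947i, |z|^2 = 0.3404
Iter 3: z = -0.0733 + -0.2699i, |z|^2 = 0.0782
Iter 4: z = -0.3075 + -0.5271i, |z|^2 = 0.3724
Iter 5: z = -0.4233 + -0.2425i, |z|^2 = 0.2380
Iter 6: z = -0.1197 + -0.3614i, |z|^2 = 0.1449
Iter 7: z = -0.3563 + -0.4802i, |z|^2 = 0.3575
Iter 8: z = -0.3437 + -0.2245i, |z|^2 = 0.1685
Iter 9: z = -0.1723 + -0.4124i, |z|^2 = 0.1997

Answer: 10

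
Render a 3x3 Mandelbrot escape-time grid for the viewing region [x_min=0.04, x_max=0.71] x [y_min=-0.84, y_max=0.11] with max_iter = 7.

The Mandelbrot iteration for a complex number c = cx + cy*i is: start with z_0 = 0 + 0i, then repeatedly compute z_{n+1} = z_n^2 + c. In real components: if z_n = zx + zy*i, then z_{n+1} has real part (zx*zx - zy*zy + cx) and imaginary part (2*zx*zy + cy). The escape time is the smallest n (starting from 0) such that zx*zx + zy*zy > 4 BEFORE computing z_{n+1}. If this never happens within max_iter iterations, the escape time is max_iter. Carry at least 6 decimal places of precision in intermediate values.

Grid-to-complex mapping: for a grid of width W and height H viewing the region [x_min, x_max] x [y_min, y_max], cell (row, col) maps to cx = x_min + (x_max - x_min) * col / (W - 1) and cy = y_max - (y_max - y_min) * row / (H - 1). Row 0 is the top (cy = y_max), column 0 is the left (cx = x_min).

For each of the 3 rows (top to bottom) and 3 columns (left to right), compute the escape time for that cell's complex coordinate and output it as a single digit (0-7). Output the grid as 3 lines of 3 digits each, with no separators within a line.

Answer: 773
773
742

Derivation:
(row=0, col=0): c = 0.0400 + 0.1100i → escape time 7
(row=0, col=1): c = 0.3750 + 0.1100i → escape time 7
(row=0, col=2): c = 0.7100 + 0.1100i → escape time 3
(row=1, col=0): c = 0.0400 + -0.3650i → escape time 7
(row=1, col=1): c = 0.3750 + -0.3650i → escape time 7
(row=1, col=2): c = 0.7100 + -0.3650i → escape time 3
(row=2, col=0): c = 0.0400 + -0.8400i → escape time 7
(row=2, col=1): c = 0.3750 + -0.8400i → escape time 4
(row=2, col=2): c = 0.7100 + -0.8400i → escape time 2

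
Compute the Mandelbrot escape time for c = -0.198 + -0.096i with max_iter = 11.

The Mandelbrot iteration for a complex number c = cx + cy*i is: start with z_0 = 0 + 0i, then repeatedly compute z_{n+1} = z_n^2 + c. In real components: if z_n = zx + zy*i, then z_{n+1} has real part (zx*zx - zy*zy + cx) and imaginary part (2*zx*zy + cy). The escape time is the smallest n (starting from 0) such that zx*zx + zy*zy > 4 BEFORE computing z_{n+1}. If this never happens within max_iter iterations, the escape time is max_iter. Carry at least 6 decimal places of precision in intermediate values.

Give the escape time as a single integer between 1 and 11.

z_0 = 0 + 0i, c = -0.1980 + -0.0960i
Iter 1: z = -0.1980 + -0.0960i, |z|^2 = 0.0484
Iter 2: z = -0.1680 + -0.0580i, |z|^2 = 0.0316
Iter 3: z = -0.1731 + -0.0765i, |z|^2 = 0.0358
Iter 4: z = -0.1739 + -0.0695i, |z|^2 = 0.0351
Iter 5: z = -0.1726 + -0.0718i, |z|^2 = 0.0349
Iter 6: z = -0.1734 + -0.0712i, |z|^2 = 0.0351
Iter 7: z = -0.1730 + -0.0713i, |z|^2 = 0.0350
Iter 8: z = -0.1732 + -0.0713i, |z|^2 = 0.0351
Iter 9: z = -0.1731 + -0.0713i, |z|^2 = 0.0350
Iter 10: z = -0.1731 + -0.0713i, |z|^2 = 0.0351

Answer: 11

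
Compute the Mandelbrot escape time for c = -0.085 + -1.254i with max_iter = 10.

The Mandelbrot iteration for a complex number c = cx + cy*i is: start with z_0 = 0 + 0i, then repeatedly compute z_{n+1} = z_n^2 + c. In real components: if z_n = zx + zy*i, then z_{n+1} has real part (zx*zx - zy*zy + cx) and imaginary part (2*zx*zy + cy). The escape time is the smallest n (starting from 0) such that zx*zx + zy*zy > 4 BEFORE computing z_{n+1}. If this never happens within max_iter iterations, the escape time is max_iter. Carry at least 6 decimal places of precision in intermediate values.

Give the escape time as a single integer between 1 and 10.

z_0 = 0 + 0i, c = -0.0850 + -1.2540i
Iter 1: z = -0.0850 + -1.2540i, |z|^2 = 1.5797
Iter 2: z = -1.6503 + -1.0408i, |z|^2 = 3.8068
Iter 3: z = 1.5552 + 2.1813i, |z|^2 = 7.1766
Escaped at iteration 3

Answer: 3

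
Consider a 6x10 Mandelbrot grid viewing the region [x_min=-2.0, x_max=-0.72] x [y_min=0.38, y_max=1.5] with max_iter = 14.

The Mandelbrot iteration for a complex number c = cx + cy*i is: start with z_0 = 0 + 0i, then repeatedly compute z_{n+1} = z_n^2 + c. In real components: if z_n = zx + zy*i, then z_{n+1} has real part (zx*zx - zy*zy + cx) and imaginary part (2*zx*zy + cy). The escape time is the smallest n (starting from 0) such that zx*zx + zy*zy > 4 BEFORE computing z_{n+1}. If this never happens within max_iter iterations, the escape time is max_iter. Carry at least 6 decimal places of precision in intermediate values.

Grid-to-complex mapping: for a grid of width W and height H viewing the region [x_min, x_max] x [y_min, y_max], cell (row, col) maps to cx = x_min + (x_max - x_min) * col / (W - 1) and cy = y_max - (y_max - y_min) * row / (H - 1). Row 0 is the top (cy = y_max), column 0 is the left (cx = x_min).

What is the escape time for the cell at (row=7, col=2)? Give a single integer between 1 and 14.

z_0 = 0 + 0i, c = -1.4880 + 0.6289i
Iter 1: z = -1.4880 + 0.6289i, |z|^2 = 2.6096
Iter 2: z = 0.3306 + -1.2427i, |z|^2 = 1.6536
Iter 3: z = -2.9229 + -0.1929i, |z|^2 = 8.5808
Escaped at iteration 3

Answer: 3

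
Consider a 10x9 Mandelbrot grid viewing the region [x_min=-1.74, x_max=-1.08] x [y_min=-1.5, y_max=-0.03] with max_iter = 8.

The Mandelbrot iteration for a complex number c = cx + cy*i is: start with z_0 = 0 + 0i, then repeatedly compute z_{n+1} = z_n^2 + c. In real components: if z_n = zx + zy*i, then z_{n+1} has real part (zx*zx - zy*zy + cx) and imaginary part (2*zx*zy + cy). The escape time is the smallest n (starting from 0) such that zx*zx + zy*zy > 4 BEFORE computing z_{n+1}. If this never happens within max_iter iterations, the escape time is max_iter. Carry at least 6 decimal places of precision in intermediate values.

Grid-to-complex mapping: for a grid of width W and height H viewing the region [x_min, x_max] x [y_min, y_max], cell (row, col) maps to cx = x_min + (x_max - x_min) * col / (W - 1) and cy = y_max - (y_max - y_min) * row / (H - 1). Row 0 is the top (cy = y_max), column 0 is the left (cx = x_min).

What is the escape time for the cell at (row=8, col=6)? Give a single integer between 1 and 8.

z_0 = 0 + 0i, c = -1.3000 + -1.5000i
Iter 1: z = -1.3000 + -1.5000i, |z|^2 = 3.9400
Iter 2: z = -1.8600 + 2.4000i, |z|^2 = 9.2196
Escaped at iteration 2

Answer: 2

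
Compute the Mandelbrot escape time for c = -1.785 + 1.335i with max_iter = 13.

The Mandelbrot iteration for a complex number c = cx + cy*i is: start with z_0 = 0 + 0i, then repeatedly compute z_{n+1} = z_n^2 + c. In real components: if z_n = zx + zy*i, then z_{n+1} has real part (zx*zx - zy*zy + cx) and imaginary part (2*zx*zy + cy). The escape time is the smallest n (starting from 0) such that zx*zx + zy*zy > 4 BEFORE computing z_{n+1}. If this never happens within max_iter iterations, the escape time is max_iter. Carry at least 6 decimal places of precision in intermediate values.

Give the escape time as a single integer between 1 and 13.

z_0 = 0 + 0i, c = -1.7850 + 1.3350i
Iter 1: z = -1.7850 + 1.3350i, |z|^2 = 4.9684
Escaped at iteration 1

Answer: 1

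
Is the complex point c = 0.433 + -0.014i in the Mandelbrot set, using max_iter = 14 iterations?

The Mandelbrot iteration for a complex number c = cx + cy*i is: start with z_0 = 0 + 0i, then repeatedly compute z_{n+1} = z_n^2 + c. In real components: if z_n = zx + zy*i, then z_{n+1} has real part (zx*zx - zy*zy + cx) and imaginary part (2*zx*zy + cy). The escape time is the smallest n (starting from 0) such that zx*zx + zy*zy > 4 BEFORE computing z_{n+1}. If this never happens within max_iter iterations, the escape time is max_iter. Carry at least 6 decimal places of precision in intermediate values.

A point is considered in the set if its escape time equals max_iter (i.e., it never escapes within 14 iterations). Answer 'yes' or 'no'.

z_0 = 0 + 0i, c = 0.4330 + -0.0140i
Iter 1: z = 0.4330 + -0.0140i, |z|^2 = 0.1877
Iter 2: z = 0.6203 + -0.0261i, |z|^2 = 0.3854
Iter 3: z = 0.8171 + -0.0464i, |z|^2 = 0.6698
Iter 4: z = 1.0985 + -0.0898i, |z|^2 = 1.2147
Iter 5: z = 1.6316 + -0.2114i, |z|^2 = 2.7067
Iter 6: z = 3.0503 + -0.7037i, |z|^2 = 9.7996
Escaped at iteration 6

Answer: no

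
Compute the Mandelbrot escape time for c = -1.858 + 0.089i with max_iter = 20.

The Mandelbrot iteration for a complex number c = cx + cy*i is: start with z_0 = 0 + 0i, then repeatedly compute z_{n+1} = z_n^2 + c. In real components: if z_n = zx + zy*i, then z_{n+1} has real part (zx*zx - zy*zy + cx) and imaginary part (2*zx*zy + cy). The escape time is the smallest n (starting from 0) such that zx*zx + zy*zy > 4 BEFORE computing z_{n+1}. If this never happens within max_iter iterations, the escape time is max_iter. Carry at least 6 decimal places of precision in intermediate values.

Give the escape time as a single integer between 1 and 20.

z_0 = 0 + 0i, c = -1.8580 + 0.0890i
Iter 1: z = -1.8580 + 0.0890i, |z|^2 = 3.4601
Iter 2: z = 1.5862 + -0.2417i, |z|^2 = 2.5746
Iter 3: z = 0.5997 + -0.6779i, |z|^2 = 0.8192
Iter 4: z = -1.9578 + -0.7241i, |z|^2 = 4.3573
Escaped at iteration 4

Answer: 4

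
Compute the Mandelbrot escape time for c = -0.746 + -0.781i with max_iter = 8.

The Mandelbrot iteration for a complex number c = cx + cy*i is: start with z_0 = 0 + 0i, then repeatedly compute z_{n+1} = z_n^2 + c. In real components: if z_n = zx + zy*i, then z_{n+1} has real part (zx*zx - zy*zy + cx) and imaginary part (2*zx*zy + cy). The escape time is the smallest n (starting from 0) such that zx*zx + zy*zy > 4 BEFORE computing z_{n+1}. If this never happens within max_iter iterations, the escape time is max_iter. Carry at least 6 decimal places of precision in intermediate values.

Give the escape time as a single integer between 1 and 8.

z_0 = 0 + 0i, c = -0.7460 + -0.7810i
Iter 1: z = -0.7460 + -0.7810i, |z|^2 = 1.1665
Iter 2: z = -0.7994 + 0.3843i, |z|^2 = 0.7868
Iter 3: z = -0.2545 + -1.3954i, |z|^2 = 2.0119
Iter 4: z = -2.6283 + -0.0706i, |z|^2 = 6.9129
Escaped at iteration 4

Answer: 4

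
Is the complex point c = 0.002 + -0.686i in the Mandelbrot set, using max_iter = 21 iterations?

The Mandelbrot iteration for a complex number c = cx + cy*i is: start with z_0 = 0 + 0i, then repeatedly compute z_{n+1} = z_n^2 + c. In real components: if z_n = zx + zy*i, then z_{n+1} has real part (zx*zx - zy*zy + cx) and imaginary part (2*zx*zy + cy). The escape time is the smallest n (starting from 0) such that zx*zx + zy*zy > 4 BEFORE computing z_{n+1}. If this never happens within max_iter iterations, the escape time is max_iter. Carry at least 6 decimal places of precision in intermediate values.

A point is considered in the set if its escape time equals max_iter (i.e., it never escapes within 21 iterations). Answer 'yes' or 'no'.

Answer: no

Derivation:
z_0 = 0 + 0i, c = 0.0020 + -0.6860i
Iter 1: z = 0.0020 + -0.6860i, |z|^2 = 0.4706
Iter 2: z = -0.4686 + -0.6887i, |z|^2 = 0.6939
Iter 3: z = -0.2528 + -0.0405i, |z|^2 = 0.0655
Iter 4: z = 0.0643 + -0.6655i, |z|^2 = 0.4470
Iter 5: z = -0.4368 + -0.7715i, |z|^2 = 0.7860
Iter 6: z = -0.4025 + -0.0120i, |z|^2 = 0.1621
Iter 7: z = 0.1639 + -0.6763i, |z|^2 = 0.4843
Iter 8: z = -0.4286 + -0.9076i, |z|^2 = 1.0075
Iter 9: z = -0.6381 + 0.0920i, |z|^2 = 0.4157
Iter 10: z = 0.4008 + -0.8034i, |z|^2 = 0.8060
Iter 11: z = -0.4828 + -1.3299i, |z|^2 = 2.0017
Iter 12: z = -1.5335 + 0.5981i, |z|^2 = 2.7095
Iter 13: z = 1.9960 + -2.5206i, |z|^2 = 10.3371
Escaped at iteration 13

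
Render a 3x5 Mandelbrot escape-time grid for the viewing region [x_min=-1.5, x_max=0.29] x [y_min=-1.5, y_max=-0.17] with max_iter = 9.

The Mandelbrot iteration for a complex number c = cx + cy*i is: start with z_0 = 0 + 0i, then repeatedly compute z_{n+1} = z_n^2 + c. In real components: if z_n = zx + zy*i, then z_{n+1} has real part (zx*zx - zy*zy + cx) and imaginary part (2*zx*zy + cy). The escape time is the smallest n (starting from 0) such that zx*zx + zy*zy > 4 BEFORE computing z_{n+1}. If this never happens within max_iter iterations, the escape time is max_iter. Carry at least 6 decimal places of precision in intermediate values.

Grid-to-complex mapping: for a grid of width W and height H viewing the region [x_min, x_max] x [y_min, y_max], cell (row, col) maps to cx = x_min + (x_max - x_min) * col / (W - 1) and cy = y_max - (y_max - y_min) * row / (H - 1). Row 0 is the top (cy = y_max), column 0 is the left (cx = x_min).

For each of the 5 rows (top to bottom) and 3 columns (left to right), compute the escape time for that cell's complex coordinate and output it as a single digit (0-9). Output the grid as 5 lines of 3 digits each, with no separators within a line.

Answer: 599
399
344
232
122

Derivation:
(row=0, col=0): c = -1.5000 + -0.1700i → escape time 5
(row=0, col=1): c = -0.6050 + -0.1700i → escape time 9
(row=0, col=2): c = 0.2900 + -0.1700i → escape time 9
(row=1, col=0): c = -1.5000 + -0.5025i → escape time 3
(row=1, col=1): c = -0.6050 + -0.5025i → escape time 9
(row=1, col=2): c = 0.2900 + -0.5025i → escape time 9
(row=2, col=0): c = -1.5000 + -0.8350i → escape time 3
(row=2, col=1): c = -0.6050 + -0.8350i → escape time 4
(row=2, col=2): c = 0.2900 + -0.8350i → escape time 4
(row=3, col=0): c = -1.5000 + -1.1675i → escape time 2
(row=3, col=1): c = -0.6050 + -1.1675i → escape time 3
(row=3, col=2): c = 0.2900 + -1.1675i → escape time 2
(row=4, col=0): c = -1.5000 + -1.5000i → escape time 1
(row=4, col=1): c = -0.6050 + -1.5000i → escape time 2
(row=4, col=2): c = 0.2900 + -1.5000i → escape time 2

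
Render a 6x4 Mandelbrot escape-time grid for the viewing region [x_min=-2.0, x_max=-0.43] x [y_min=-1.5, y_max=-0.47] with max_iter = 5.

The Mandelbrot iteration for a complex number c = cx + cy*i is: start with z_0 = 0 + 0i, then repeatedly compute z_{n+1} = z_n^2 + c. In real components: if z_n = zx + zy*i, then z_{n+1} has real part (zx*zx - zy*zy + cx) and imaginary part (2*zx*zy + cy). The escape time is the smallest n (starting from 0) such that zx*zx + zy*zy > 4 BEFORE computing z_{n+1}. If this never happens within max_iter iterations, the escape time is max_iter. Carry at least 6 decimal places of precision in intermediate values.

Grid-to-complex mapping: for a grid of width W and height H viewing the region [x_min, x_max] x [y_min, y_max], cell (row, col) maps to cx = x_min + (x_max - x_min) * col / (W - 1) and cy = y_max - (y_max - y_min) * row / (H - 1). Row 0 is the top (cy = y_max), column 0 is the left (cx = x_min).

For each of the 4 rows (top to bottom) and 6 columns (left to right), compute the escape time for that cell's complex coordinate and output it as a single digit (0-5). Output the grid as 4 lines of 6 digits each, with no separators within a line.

(row=0, col=0): c = -2.0000 + -0.4700i → escape time 1
(row=0, col=1): c = -1.6860 + -0.4700i → escape time 3
(row=0, col=2): c = -1.3720 + -0.4700i → escape time 4
(row=0, col=3): c = -1.0580 + -0.4700i → escape time 5
(row=0, col=4): c = -0.7440 + -0.4700i → escape time 5
(row=0, col=5): c = -0.4300 + -0.4700i → escape time 5
(row=1, col=0): c = -2.0000 + -0.8133i → escape time 1
(row=1, col=1): c = -1.6860 + -0.8133i → escape time 3
(row=1, col=2): c = -1.3720 + -0.8133i → escape time 3
(row=1, col=3): c = -1.0580 + -0.8133i → escape time 3
(row=1, col=4): c = -0.7440 + -0.8133i → escape time 4
(row=1, col=5): c = -0.4300 + -0.8133i → escape time 5
(row=2, col=0): c = -2.0000 + -1.1567i → escape time 1
(row=2, col=1): c = -1.6860 + -1.1567i → escape time 1
(row=2, col=2): c = -1.3720 + -1.1567i → escape time 2
(row=2, col=3): c = -1.0580 + -1.1567i → escape time 3
(row=2, col=4): c = -0.7440 + -1.1567i → escape time 3
(row=2, col=5): c = -0.4300 + -1.1567i → escape time 3
(row=3, col=0): c = -2.0000 + -1.5000i → escape time 1
(row=3, col=1): c = -1.6860 + -1.5000i → escape time 1
(row=3, col=2): c = -1.3720 + -1.5000i → escape time 1
(row=3, col=3): c = -1.0580 + -1.5000i → escape time 2
(row=3, col=4): c = -0.7440 + -1.5000i → escape time 2
(row=3, col=5): c = -0.4300 + -1.5000i → escape time 2

Answer: 134555
133345
112333
111222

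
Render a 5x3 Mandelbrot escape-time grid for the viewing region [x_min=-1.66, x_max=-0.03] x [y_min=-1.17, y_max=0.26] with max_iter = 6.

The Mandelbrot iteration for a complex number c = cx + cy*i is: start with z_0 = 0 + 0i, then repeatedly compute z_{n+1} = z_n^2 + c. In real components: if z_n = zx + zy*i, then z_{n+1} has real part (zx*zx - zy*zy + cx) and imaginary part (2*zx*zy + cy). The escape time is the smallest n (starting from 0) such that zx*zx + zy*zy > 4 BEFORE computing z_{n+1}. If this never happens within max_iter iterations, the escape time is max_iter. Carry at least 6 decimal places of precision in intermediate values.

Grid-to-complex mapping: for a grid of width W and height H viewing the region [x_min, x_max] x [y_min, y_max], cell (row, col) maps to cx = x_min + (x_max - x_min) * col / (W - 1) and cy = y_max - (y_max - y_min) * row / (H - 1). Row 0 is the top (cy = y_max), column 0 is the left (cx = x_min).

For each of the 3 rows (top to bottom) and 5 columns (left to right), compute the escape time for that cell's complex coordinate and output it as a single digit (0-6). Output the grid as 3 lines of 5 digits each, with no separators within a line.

Answer: 46666
36666
12333

Derivation:
(row=0, col=0): c = -1.6600 + 0.2600i → escape time 4
(row=0, col=1): c = -1.2525 + 0.2600i → escape time 6
(row=0, col=2): c = -0.8450 + 0.2600i → escape time 6
(row=0, col=3): c = -0.4375 + 0.2600i → escape time 6
(row=0, col=4): c = -0.0300 + 0.2600i → escape time 6
(row=1, col=0): c = -1.6600 + -0.4550i → escape time 3
(row=1, col=1): c = -1.2525 + -0.4550i → escape time 6
(row=1, col=2): c = -0.8450 + -0.4550i → escape time 6
(row=1, col=3): c = -0.4375 + -0.4550i → escape time 6
(row=1, col=4): c = -0.0300 + -0.4550i → escape time 6
(row=2, col=0): c = -1.6600 + -1.1700i → escape time 1
(row=2, col=1): c = -1.2525 + -1.1700i → escape time 2
(row=2, col=2): c = -0.8450 + -1.1700i → escape time 3
(row=2, col=3): c = -0.4375 + -1.1700i → escape time 3
(row=2, col=4): c = -0.0300 + -1.1700i → escape time 3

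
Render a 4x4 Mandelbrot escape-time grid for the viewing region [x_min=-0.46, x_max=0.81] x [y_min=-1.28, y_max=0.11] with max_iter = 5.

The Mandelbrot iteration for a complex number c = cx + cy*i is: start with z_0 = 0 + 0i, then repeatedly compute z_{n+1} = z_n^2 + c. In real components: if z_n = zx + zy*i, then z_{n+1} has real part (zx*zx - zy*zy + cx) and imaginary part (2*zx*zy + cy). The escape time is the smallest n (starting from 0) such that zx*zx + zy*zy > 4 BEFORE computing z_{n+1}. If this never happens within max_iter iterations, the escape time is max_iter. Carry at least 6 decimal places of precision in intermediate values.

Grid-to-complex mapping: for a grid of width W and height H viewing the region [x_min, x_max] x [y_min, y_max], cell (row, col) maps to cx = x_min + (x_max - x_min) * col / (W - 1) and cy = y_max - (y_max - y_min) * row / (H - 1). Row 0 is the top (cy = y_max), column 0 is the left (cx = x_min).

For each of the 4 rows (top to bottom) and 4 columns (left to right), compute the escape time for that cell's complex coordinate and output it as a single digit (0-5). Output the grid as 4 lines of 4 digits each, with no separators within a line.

(row=0, col=0): c = -0.4600 + 0.1100i → escape time 5
(row=0, col=1): c = -0.0367 + 0.1100i → escape time 5
(row=0, col=2): c = 0.3867 + 0.1100i → escape time 5
(row=0, col=3): c = 0.8100 + 0.1100i → escape time 3
(row=1, col=0): c = -0.4600 + -0.3533i → escape time 5
(row=1, col=1): c = -0.0367 + -0.3533i → escape time 5
(row=1, col=2): c = 0.3867 + -0.3533i → escape time 5
(row=1, col=3): c = 0.8100 + -0.3533i → escape time 3
(row=2, col=0): c = -0.4600 + -0.8167i → escape time 5
(row=2, col=1): c = -0.0367 + -0.8167i → escape time 5
(row=2, col=2): c = 0.3867 + -0.8167i → escape time 4
(row=2, col=3): c = 0.8100 + -0.8167i → escape time 2
(row=3, col=0): c = -0.4600 + -1.2800i → escape time 3
(row=3, col=1): c = -0.0367 + -1.2800i → escape time 2
(row=3, col=2): c = 0.3867 + -1.2800i → escape time 2
(row=3, col=3): c = 0.8100 + -1.2800i → escape time 2

Answer: 5553
5553
5542
3222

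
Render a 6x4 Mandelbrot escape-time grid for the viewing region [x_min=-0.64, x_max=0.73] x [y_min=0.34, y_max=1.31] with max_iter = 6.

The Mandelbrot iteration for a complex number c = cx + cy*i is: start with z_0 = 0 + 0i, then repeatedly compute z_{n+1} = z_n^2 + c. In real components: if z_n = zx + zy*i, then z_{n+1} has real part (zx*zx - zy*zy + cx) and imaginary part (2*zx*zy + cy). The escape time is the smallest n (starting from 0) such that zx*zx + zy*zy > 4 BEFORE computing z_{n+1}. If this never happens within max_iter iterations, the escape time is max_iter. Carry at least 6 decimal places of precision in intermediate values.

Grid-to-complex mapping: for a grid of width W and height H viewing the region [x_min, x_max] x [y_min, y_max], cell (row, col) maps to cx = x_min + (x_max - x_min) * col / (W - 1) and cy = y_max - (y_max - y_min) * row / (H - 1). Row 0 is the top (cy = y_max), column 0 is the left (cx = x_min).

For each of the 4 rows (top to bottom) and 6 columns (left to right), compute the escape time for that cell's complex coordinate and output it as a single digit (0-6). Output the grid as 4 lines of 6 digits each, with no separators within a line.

Answer: 332222
456432
666643
666663

Derivation:
(row=0, col=0): c = -0.6400 + 1.3100i → escape time 3
(row=0, col=1): c = -0.3660 + 1.3100i → escape time 3
(row=0, col=2): c = -0.0920 + 1.3100i → escape time 2
(row=0, col=3): c = 0.1820 + 1.3100i → escape time 2
(row=0, col=4): c = 0.4560 + 1.3100i → escape time 2
(row=0, col=5): c = 0.7300 + 1.3100i → escape time 2
(row=1, col=0): c = -0.6400 + 0.9867i → escape time 4
(row=1, col=1): c = -0.3660 + 0.9867i → escape time 5
(row=1, col=2): c = -0.0920 + 0.9867i → escape time 6
(row=1, col=3): c = 0.1820 + 0.9867i → escape time 4
(row=1, col=4): c = 0.4560 + 0.9867i → escape time 3
(row=1, col=5): c = 0.7300 + 0.9867i → escape time 2
(row=2, col=0): c = -0.6400 + 0.6633i → escape time 6
(row=2, col=1): c = -0.3660 + 0.6633i → escape time 6
(row=2, col=2): c = -0.0920 + 0.6633i → escape time 6
(row=2, col=3): c = 0.1820 + 0.6633i → escape time 6
(row=2, col=4): c = 0.4560 + 0.6633i → escape time 4
(row=2, col=5): c = 0.7300 + 0.6633i → escape time 3
(row=3, col=0): c = -0.6400 + 0.3400i → escape time 6
(row=3, col=1): c = -0.3660 + 0.3400i → escape time 6
(row=3, col=2): c = -0.0920 + 0.3400i → escape time 6
(row=3, col=3): c = 0.1820 + 0.3400i → escape time 6
(row=3, col=4): c = 0.4560 + 0.3400i → escape time 6
(row=3, col=5): c = 0.7300 + 0.3400i → escape time 3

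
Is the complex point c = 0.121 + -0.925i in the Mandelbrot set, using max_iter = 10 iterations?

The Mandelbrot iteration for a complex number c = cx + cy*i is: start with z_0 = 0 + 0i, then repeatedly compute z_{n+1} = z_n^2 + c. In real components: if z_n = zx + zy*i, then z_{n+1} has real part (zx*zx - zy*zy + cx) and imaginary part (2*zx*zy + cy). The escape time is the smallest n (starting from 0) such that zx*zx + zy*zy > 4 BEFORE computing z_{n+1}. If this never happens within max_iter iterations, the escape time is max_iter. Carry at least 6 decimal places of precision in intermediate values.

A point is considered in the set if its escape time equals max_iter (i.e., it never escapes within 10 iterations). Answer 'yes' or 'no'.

z_0 = 0 + 0i, c = 0.1210 + -0.9250i
Iter 1: z = 0.1210 + -0.9250i, |z|^2 = 0.8703
Iter 2: z = -0.7200 + -1.1488i, |z|^2 = 1.8382
Iter 3: z = -0.6805 + 0.7293i, |z|^2 = 0.9949
Iter 4: z = 0.0522 + -1.9176i, |z|^2 = 3.6797
Iter 5: z = -3.5533 + -1.1251i, |z|^2 = 13.8917
Escaped at iteration 5

Answer: no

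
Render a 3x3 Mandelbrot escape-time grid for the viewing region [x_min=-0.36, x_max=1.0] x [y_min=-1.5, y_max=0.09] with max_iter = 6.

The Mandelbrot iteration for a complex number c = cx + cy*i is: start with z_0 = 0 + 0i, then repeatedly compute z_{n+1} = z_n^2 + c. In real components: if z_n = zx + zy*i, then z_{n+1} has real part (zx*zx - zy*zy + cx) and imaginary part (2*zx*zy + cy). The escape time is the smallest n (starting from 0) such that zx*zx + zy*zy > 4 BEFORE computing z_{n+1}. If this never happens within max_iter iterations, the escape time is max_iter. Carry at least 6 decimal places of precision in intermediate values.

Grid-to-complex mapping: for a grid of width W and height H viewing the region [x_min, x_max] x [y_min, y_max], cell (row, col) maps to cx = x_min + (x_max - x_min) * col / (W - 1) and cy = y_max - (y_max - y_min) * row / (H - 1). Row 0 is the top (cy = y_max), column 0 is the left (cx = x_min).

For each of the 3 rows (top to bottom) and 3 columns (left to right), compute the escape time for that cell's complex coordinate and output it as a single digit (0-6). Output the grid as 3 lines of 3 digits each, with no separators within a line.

Answer: 662
662
222

Derivation:
(row=0, col=0): c = -0.3600 + 0.0900i → escape time 6
(row=0, col=1): c = 0.3200 + 0.0900i → escape time 6
(row=0, col=2): c = 1.0000 + 0.0900i → escape time 2
(row=1, col=0): c = -0.3600 + -0.7050i → escape time 6
(row=1, col=1): c = 0.3200 + -0.7050i → escape time 6
(row=1, col=2): c = 1.0000 + -0.7050i → escape time 2
(row=2, col=0): c = -0.3600 + -1.5000i → escape time 2
(row=2, col=1): c = 0.3200 + -1.5000i → escape time 2
(row=2, col=2): c = 1.0000 + -1.5000i → escape time 2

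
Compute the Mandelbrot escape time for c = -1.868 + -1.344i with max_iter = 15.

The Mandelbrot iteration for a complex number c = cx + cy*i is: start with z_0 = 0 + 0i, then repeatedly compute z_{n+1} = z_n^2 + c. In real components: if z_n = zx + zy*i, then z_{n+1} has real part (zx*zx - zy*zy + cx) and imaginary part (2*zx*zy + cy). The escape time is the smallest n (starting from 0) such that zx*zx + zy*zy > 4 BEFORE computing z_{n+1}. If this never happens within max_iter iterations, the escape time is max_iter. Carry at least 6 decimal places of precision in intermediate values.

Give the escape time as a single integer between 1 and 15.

Answer: 1

Derivation:
z_0 = 0 + 0i, c = -1.8680 + -1.3440i
Iter 1: z = -1.8680 + -1.3440i, |z|^2 = 5.2958
Escaped at iteration 1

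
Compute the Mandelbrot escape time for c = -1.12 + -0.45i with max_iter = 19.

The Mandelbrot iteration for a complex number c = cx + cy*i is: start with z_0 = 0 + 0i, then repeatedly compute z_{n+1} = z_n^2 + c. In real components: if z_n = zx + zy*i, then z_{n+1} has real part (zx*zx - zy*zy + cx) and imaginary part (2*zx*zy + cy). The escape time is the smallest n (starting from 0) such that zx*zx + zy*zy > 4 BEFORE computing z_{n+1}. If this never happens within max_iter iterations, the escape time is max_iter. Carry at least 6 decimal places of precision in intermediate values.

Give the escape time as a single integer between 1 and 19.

z_0 = 0 + 0i, c = -1.1200 + -0.4500i
Iter 1: z = -1.1200 + -0.4500i, |z|^2 = 1.4569
Iter 2: z = -0.0681 + 0.5580i, |z|^2 = 0.3160
Iter 3: z = -1.4267 + -0.5260i, |z|^2 = 2.3122
Iter 4: z = 0.6389 + 1.0509i, |z|^2 = 1.5126
Iter 5: z = -1.8163 + 0.8928i, |z|^2 = 4.0959
Escaped at iteration 5

Answer: 5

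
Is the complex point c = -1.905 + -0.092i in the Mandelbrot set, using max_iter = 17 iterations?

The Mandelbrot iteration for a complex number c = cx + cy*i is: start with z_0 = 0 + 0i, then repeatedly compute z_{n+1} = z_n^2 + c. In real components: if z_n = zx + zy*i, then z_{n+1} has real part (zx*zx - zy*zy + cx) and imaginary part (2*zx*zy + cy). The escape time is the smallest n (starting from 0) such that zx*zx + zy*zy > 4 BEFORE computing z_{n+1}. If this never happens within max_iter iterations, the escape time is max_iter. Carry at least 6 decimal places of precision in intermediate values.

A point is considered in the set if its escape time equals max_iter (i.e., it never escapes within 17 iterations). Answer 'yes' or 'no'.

z_0 = 0 + 0i, c = -1.9050 + -0.0920i
Iter 1: z = -1.9050 + -0.0920i, |z|^2 = 3.6375
Iter 2: z = 1.7156 + 0.2585i, |z|^2 = 3.0100
Iter 3: z = 0.9713 + 0.7950i, |z|^2 = 1.5755
Iter 4: z = -1.5936 + 1.4524i, |z|^2 = 4.6491
Escaped at iteration 4

Answer: no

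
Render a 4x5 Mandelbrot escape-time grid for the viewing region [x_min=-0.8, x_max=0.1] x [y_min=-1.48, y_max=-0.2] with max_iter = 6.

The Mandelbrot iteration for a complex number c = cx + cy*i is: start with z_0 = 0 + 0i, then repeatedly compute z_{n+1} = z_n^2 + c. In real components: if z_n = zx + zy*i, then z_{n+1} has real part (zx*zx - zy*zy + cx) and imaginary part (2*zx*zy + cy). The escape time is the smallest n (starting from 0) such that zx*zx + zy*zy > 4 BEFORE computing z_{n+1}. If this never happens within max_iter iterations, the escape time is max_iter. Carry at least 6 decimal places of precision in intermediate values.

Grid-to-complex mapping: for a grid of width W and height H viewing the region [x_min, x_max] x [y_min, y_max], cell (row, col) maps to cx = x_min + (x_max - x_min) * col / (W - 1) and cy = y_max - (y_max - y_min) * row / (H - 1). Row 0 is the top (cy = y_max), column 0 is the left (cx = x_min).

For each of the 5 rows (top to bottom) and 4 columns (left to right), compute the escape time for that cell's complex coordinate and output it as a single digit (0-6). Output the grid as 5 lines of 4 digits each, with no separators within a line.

Answer: 6666
6666
4565
3343
2222

Derivation:
(row=0, col=0): c = -0.8000 + -0.2000i → escape time 6
(row=0, col=1): c = -0.5000 + -0.2000i → escape time 6
(row=0, col=2): c = -0.2000 + -0.2000i → escape time 6
(row=0, col=3): c = 0.1000 + -0.2000i → escape time 6
(row=1, col=0): c = -0.8000 + -0.5200i → escape time 6
(row=1, col=1): c = -0.5000 + -0.5200i → escape time 6
(row=1, col=2): c = -0.2000 + -0.5200i → escape time 6
(row=1, col=3): c = 0.1000 + -0.5200i → escape time 6
(row=2, col=0): c = -0.8000 + -0.8400i → escape time 4
(row=2, col=1): c = -0.5000 + -0.8400i → escape time 5
(row=2, col=2): c = -0.2000 + -0.8400i → escape time 6
(row=2, col=3): c = 0.1000 + -0.8400i → escape time 5
(row=3, col=0): c = -0.8000 + -1.1600i → escape time 3
(row=3, col=1): c = -0.5000 + -1.1600i → escape time 3
(row=3, col=2): c = -0.2000 + -1.1600i → escape time 4
(row=3, col=3): c = 0.1000 + -1.1600i → escape time 3
(row=4, col=0): c = -0.8000 + -1.4800i → escape time 2
(row=4, col=1): c = -0.5000 + -1.4800i → escape time 2
(row=4, col=2): c = -0.2000 + -1.4800i → escape time 2
(row=4, col=3): c = 0.1000 + -1.4800i → escape time 2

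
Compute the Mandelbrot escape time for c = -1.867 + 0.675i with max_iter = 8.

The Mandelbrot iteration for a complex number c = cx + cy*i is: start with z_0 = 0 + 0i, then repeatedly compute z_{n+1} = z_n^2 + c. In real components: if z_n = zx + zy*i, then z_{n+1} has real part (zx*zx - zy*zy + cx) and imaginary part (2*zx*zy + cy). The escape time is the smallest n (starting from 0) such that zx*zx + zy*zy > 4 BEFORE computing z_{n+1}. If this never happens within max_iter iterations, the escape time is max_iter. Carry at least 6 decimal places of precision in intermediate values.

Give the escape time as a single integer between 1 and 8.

z_0 = 0 + 0i, c = -1.8670 + 0.6750i
Iter 1: z = -1.8670 + 0.6750i, |z|^2 = 3.9413
Iter 2: z = 1.1631 + -1.8455i, |z|^2 = 4.7584
Escaped at iteration 2

Answer: 2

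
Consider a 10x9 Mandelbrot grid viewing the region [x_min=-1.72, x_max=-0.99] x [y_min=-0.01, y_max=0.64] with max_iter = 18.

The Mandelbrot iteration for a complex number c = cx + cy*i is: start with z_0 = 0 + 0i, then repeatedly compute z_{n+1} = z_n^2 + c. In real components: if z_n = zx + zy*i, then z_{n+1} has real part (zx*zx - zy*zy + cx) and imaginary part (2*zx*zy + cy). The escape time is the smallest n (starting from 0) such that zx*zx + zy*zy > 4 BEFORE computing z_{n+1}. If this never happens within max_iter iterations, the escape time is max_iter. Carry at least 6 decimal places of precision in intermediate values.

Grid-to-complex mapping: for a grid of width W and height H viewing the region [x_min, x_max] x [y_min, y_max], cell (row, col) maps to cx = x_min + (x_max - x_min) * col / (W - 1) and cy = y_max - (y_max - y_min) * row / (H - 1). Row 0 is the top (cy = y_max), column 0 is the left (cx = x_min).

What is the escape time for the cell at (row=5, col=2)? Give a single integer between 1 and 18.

Answer: 5

Derivation:
z_0 = 0 + 0i, c = -1.5578 + 0.2338i
Iter 1: z = -1.5578 + 0.2338i, |z|^2 = 2.4813
Iter 2: z = 0.8143 + -0.4945i, |z|^2 = 0.9076
Iter 3: z = -1.1393 + -0.5716i, |z|^2 = 1.6247
Iter 4: z = -0.5864 + 1.5361i, |z|^2 = 2.7036
Iter 5: z = -3.5736 + -1.5680i, |z|^2 = 15.2288
Escaped at iteration 5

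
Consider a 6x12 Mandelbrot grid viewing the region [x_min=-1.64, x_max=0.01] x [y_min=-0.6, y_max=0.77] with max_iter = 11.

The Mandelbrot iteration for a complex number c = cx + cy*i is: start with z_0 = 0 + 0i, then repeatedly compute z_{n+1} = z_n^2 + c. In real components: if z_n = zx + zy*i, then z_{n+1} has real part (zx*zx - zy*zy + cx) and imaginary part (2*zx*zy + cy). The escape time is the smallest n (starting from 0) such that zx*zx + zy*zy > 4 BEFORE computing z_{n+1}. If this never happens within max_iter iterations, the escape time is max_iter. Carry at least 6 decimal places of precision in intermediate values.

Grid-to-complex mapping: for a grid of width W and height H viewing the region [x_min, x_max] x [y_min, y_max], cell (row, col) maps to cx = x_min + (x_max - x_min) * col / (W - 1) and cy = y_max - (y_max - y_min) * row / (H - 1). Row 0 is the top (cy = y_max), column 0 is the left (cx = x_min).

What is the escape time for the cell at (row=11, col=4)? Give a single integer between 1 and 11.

z_0 = 0 + 0i, c = -0.3200 + -0.6000i
Iter 1: z = -0.3200 + -0.6000i, |z|^2 = 0.4624
Iter 2: z = -0.5776 + -0.2160i, |z|^2 = 0.3803
Iter 3: z = -0.0330 + -0.3505i, |z|^2 = 0.1239
Iter 4: z = -0.4417 + -0.5768i, |z|^2 = 0.5279
Iter 5: z = -0.4576 + -0.0904i, |z|^2 = 0.2176
Iter 6: z = -0.1188 + -0.5173i, |z|^2 = 0.2817
Iter 7: z = -0.5735 + -0.4771i, |z|^2 = 0.5566
Iter 8: z = -0.2188 + -0.0527i, |z|^2 = 0.0506
Iter 9: z = -0.2749 + -0.5769i, |z|^2 = 0.4084
Iter 10: z = -0.5773 + -0.2828i, |z|^2 = 0.4132

Answer: 11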